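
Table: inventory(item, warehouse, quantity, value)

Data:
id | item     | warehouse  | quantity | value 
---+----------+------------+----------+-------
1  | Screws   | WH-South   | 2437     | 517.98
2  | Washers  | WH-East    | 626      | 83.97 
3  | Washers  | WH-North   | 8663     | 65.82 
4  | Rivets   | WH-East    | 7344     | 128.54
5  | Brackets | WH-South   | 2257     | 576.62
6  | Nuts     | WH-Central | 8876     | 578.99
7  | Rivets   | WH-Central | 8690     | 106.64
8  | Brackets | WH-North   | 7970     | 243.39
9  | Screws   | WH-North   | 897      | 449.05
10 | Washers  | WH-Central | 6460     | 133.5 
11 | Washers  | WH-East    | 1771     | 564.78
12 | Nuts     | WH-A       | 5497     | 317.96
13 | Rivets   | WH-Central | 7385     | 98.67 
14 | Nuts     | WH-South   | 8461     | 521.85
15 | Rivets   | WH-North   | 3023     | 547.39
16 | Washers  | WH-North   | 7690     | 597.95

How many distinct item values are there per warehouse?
SELECT warehouse, COUNT(DISTINCT item)
FROM inventory
GROUP BY warehouse

Result:
  WH-A: 1 distinct
  WH-Central: 3 distinct
  WH-East: 2 distinct
  WH-North: 4 distinct
  WH-South: 3 distinct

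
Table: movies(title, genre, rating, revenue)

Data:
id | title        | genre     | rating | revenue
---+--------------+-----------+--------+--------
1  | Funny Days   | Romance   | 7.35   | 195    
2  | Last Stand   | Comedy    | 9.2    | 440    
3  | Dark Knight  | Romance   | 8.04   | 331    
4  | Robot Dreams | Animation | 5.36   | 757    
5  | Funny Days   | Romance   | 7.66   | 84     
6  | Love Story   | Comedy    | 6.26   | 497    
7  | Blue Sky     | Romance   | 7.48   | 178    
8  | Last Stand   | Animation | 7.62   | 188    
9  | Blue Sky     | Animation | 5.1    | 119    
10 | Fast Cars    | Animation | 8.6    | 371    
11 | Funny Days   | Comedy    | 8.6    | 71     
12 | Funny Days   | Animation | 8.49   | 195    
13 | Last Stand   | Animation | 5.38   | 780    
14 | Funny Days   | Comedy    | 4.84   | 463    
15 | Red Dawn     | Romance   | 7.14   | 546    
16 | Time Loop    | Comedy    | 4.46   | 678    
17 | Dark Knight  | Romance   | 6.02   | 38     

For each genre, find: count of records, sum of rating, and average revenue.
SELECT genre,
       COUNT(*) as cnt,
       SUM(rating) as total_rating,
       AVG(revenue) as avg_revenue
FROM movies
GROUP BY genre

Result:
  Animation: 6 records, 40.55 total rating, 401.67 avg revenue
  Comedy: 5 records, 33.36 total rating, 429.80 avg revenue
  Romance: 6 records, 43.69 total rating, 228.67 avg revenue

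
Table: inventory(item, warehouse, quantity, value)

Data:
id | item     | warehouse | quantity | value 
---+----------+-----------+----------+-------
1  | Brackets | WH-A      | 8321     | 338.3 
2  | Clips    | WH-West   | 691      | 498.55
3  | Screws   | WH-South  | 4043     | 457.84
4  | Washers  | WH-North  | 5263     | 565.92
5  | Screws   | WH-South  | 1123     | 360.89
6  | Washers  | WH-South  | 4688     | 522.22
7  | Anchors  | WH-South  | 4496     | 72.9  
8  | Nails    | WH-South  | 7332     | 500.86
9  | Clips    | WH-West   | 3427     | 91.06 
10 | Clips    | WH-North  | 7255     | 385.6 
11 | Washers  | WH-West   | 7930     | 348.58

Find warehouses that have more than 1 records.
SELECT warehouse, COUNT(*) as cnt
FROM inventory
GROUP BY warehouse
HAVING COUNT(*) > 1

Result:
  WH-North: 2
  WH-South: 5
  WH-West: 3

Note: HAVING filters groups after aggregation, WHERE filters rows before.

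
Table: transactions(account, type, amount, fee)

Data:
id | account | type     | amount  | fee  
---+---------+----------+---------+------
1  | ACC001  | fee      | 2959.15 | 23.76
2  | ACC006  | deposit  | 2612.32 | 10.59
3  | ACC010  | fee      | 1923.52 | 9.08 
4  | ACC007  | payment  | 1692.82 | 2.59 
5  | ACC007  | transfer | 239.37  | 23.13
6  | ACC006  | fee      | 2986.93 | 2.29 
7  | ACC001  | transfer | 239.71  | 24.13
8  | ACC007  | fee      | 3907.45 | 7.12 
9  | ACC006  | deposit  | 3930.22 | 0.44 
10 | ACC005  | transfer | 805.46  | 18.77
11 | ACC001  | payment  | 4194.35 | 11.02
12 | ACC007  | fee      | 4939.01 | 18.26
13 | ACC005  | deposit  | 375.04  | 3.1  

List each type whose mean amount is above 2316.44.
SELECT type, AVG(amount)
FROM transactions
GROUP BY type
HAVING AVG(amount) > 2316.44

Result:
  fee: avg=3343.21
  payment: avg=2943.59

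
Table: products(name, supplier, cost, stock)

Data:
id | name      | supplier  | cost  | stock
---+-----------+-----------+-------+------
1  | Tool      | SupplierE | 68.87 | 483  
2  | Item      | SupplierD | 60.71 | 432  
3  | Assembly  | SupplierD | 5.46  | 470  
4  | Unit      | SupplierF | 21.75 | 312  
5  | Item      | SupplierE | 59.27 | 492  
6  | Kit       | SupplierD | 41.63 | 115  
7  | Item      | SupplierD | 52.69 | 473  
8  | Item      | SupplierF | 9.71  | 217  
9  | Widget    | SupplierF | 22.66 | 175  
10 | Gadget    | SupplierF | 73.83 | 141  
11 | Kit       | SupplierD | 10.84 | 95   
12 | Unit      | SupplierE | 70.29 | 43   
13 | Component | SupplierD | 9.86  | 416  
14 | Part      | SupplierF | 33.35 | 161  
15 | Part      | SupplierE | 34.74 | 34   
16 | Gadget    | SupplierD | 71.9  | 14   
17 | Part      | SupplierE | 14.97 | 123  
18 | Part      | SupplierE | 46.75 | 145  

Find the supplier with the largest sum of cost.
SELECT supplier, SUM(cost) as val
FROM products
GROUP BY supplier
ORDER BY val DESC
LIMIT 1

Result: SupplierE with sum(cost) = 294.89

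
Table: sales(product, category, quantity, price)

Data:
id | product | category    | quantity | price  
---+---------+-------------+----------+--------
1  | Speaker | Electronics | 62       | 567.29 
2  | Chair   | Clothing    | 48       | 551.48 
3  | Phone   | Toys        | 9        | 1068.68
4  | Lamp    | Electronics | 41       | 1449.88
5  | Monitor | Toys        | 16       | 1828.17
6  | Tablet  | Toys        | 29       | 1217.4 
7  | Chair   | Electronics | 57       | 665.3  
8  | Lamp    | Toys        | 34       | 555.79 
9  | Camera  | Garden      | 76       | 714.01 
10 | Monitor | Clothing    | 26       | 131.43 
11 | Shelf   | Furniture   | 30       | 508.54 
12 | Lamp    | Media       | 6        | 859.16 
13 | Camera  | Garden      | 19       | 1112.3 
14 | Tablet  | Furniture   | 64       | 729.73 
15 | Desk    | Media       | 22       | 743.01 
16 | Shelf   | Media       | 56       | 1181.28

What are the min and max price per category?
SELECT category, MIN(price), MAX(price)
FROM sales
GROUP BY category

Result:
  Clothing: min=131.43, max=551.48
  Electronics: min=567.29, max=1449.88
  Furniture: min=508.54, max=729.73
  Garden: min=714.01, max=1112.30
  Media: min=743.01, max=1181.28
  Toys: min=555.79, max=1828.17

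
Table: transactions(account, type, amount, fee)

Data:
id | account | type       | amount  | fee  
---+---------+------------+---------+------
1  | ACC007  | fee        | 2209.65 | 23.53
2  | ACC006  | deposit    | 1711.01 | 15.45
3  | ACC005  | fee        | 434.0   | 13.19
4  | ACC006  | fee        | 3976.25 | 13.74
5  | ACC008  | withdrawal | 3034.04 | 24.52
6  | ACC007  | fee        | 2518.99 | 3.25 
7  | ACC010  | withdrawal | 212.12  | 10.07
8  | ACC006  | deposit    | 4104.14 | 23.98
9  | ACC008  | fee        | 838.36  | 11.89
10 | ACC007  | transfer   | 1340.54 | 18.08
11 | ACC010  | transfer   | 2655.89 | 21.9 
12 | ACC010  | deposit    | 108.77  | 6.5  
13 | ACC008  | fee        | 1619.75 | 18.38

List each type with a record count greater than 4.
SELECT type, COUNT(*) as cnt
FROM transactions
GROUP BY type
HAVING COUNT(*) > 4

Result:
  fee: 6

Note: HAVING filters groups after aggregation, WHERE filters rows before.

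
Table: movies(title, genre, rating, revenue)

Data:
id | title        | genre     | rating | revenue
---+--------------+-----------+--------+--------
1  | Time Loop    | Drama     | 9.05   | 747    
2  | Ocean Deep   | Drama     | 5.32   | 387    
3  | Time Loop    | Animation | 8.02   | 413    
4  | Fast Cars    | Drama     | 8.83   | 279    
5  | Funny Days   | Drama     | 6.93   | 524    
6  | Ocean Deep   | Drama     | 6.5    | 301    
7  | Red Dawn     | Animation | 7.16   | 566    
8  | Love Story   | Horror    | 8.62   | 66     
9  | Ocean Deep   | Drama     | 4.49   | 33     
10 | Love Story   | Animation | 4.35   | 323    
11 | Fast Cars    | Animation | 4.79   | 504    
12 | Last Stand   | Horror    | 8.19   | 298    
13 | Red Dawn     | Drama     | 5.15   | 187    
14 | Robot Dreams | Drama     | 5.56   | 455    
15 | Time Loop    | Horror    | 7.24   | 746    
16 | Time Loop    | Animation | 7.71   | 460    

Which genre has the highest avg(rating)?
SELECT genre, AVG(rating) as val
FROM movies
GROUP BY genre
ORDER BY val DESC
LIMIT 1

Result: Horror with avg(rating) = 8.02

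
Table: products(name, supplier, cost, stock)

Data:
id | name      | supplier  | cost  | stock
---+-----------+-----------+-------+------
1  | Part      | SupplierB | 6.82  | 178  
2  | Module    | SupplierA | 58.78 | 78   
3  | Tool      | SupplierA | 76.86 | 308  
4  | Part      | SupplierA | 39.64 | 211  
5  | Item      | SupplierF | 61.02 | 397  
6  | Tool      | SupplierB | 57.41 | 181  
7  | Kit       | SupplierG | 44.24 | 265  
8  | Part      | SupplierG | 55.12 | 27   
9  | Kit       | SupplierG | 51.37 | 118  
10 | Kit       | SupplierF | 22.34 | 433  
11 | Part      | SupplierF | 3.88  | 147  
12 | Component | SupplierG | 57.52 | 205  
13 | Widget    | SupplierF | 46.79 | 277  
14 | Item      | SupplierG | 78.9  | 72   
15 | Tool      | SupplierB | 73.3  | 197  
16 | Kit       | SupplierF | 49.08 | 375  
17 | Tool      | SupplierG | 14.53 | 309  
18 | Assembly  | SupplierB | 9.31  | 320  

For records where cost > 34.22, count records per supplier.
SELECT supplier, COUNT(*)
FROM products
WHERE cost > 34.22
GROUP BY supplier

Note: WHERE filters rows before grouping.

Result:
  SupplierA: 3
  SupplierB: 2
  SupplierF: 3
  SupplierG: 5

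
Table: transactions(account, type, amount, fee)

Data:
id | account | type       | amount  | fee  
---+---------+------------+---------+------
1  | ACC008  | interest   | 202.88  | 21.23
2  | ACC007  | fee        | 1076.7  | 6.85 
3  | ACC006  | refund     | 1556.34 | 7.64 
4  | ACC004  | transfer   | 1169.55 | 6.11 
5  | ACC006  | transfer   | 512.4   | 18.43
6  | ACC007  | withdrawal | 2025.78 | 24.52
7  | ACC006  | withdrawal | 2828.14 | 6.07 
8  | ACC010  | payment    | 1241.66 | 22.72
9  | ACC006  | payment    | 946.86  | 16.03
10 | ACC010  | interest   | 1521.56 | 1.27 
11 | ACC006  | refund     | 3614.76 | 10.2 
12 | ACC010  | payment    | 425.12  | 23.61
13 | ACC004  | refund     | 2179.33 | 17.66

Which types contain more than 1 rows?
SELECT type, COUNT(*) as cnt
FROM transactions
GROUP BY type
HAVING COUNT(*) > 1

Result:
  interest: 2
  payment: 3
  refund: 3
  transfer: 2
  withdrawal: 2

Note: HAVING filters groups after aggregation, WHERE filters rows before.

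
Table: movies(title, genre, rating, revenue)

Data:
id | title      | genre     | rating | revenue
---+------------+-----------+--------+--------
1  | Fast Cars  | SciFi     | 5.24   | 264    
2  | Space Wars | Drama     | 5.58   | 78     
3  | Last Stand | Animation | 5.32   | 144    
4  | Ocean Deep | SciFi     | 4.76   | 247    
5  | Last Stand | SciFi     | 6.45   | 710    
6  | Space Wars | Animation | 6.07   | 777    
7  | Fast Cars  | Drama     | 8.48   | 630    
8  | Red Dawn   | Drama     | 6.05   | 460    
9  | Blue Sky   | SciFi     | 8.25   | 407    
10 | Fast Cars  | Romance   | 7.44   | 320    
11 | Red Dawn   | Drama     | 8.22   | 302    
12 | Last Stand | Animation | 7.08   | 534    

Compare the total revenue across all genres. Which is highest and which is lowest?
SELECT genre, SUM(revenue)
FROM movies
GROUP BY genre
ORDER BY SUM(revenue)

All groups:
  Romance: 320
  Animation: 1455
  Drama: 1470
  SciFi: 1628

Highest: SciFi (1628)
Lowest: Romance (320)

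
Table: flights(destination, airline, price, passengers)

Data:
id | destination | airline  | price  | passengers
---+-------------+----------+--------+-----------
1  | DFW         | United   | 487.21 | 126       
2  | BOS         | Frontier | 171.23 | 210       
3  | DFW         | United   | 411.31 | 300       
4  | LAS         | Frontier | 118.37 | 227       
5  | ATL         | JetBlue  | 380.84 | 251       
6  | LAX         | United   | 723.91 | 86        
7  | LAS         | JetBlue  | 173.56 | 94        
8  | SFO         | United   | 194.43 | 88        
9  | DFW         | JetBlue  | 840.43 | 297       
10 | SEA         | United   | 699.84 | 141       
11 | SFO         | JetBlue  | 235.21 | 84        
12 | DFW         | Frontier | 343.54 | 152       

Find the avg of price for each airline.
SELECT airline, AVG(price) as result
FROM flights
GROUP BY airline

Result:
  Frontier: 211.05
  JetBlue: 407.51
  United: 503.34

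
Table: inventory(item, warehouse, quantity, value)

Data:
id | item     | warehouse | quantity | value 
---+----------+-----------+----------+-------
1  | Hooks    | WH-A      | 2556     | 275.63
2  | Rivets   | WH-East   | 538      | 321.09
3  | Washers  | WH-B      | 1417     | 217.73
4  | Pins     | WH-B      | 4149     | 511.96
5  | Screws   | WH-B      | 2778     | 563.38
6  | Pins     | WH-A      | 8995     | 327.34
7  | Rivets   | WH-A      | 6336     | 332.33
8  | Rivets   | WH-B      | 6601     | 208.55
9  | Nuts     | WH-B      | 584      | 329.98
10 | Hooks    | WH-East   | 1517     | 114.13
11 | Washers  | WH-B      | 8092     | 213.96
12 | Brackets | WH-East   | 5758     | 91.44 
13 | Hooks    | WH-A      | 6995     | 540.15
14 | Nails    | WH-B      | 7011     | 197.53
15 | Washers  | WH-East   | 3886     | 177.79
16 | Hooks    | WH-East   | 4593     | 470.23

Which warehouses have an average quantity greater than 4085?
SELECT warehouse, AVG(quantity)
FROM inventory
GROUP BY warehouse
HAVING AVG(quantity) > 4085

Result:
  WH-A: avg=6220.50
  WH-B: avg=4376.00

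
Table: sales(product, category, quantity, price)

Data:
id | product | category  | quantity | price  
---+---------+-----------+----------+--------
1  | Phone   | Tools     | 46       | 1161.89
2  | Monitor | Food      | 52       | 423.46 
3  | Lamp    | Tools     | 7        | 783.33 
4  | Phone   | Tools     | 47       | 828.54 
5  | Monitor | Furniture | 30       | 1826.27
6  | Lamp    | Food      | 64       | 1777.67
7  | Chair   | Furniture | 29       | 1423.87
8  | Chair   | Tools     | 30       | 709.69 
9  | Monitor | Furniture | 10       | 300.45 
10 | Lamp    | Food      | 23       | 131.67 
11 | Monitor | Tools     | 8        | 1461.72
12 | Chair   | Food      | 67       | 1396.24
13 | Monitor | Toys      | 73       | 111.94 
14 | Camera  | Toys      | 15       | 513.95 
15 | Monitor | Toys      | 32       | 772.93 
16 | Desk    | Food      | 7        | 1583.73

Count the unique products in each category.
SELECT category, COUNT(DISTINCT product)
FROM sales
GROUP BY category

Result:
  Food: 4 distinct
  Furniture: 2 distinct
  Tools: 4 distinct
  Toys: 2 distinct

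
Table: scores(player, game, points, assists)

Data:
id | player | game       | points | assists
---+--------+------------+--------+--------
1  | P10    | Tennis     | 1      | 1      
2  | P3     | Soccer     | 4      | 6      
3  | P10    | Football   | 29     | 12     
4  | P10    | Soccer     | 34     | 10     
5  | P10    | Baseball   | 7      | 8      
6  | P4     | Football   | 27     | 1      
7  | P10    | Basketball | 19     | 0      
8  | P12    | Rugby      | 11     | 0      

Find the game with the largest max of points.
SELECT game, MAX(points) as val
FROM scores
GROUP BY game
ORDER BY val DESC
LIMIT 1

Result: Soccer with max(points) = 34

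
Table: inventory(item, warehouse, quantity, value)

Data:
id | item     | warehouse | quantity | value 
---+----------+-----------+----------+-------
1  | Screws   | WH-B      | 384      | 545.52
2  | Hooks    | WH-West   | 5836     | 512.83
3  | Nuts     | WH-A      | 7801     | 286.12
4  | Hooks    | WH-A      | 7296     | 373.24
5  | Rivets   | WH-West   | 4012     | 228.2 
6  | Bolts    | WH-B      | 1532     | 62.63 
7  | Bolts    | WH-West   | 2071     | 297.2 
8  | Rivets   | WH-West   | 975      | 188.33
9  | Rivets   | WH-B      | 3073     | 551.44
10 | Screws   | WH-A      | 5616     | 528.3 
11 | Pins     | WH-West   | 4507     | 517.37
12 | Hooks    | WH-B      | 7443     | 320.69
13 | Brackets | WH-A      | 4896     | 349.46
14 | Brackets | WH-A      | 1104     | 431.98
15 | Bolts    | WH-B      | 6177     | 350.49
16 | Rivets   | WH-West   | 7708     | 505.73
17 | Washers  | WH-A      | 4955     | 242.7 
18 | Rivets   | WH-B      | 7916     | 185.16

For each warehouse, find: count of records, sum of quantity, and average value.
SELECT warehouse,
       COUNT(*) as cnt,
       SUM(quantity) as total_quantity,
       AVG(value) as avg_value
FROM inventory
GROUP BY warehouse

Result:
  WH-A: 6 records, 31668 total quantity, 368.63 avg value
  WH-B: 6 records, 26525 total quantity, 335.99 avg value
  WH-West: 6 records, 25109 total quantity, 374.94 avg value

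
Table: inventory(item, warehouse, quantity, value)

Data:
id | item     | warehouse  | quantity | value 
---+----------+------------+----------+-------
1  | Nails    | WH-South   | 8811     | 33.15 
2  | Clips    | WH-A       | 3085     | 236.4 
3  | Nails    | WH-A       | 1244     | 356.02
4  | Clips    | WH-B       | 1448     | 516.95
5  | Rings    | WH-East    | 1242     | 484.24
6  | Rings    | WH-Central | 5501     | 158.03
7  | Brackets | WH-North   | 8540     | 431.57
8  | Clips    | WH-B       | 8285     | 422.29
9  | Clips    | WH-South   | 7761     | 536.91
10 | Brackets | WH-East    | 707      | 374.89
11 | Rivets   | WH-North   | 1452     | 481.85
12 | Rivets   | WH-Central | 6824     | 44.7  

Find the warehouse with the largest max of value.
SELECT warehouse, MAX(value) as val
FROM inventory
GROUP BY warehouse
ORDER BY val DESC
LIMIT 1

Result: WH-South with max(value) = 536.91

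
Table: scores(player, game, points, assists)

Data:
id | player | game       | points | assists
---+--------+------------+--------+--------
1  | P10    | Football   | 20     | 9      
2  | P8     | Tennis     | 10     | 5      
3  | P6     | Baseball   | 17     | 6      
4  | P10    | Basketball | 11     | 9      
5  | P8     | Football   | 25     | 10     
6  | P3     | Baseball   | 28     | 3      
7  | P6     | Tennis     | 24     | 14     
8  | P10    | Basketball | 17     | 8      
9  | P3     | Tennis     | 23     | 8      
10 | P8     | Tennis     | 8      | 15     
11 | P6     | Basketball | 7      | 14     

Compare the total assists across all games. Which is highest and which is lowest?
SELECT game, SUM(assists)
FROM scores
GROUP BY game
ORDER BY SUM(assists)

All groups:
  Baseball: 9
  Football: 19
  Basketball: 31
  Tennis: 42

Highest: Tennis (42)
Lowest: Baseball (9)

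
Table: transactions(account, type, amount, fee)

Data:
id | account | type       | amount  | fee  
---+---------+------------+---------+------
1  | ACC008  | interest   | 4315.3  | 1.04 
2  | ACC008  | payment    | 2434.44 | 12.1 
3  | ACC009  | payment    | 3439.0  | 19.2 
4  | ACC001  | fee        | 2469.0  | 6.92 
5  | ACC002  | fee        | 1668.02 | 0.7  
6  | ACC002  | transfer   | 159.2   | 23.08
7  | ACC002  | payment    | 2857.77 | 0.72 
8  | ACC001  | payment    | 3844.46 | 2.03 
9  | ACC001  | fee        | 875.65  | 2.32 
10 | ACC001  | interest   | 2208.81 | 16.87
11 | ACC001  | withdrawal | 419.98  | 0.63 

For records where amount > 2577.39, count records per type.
SELECT type, COUNT(*)
FROM transactions
WHERE amount > 2577.39
GROUP BY type

Note: WHERE filters rows before grouping.

Result:
  interest: 1
  payment: 3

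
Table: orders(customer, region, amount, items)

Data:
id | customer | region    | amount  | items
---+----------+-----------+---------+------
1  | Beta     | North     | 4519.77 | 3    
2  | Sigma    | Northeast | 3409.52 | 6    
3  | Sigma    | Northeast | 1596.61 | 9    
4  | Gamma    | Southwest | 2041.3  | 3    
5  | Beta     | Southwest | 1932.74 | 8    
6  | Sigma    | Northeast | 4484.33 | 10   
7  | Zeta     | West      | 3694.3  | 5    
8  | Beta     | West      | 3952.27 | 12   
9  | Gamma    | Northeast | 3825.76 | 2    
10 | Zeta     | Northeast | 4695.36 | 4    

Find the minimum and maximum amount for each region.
SELECT region, MIN(amount), MAX(amount)
FROM orders
GROUP BY region

Result:
  North: min=4519.77, max=4519.77
  Northeast: min=1596.61, max=4695.36
  Southwest: min=1932.74, max=2041.30
  West: min=3694.30, max=3952.27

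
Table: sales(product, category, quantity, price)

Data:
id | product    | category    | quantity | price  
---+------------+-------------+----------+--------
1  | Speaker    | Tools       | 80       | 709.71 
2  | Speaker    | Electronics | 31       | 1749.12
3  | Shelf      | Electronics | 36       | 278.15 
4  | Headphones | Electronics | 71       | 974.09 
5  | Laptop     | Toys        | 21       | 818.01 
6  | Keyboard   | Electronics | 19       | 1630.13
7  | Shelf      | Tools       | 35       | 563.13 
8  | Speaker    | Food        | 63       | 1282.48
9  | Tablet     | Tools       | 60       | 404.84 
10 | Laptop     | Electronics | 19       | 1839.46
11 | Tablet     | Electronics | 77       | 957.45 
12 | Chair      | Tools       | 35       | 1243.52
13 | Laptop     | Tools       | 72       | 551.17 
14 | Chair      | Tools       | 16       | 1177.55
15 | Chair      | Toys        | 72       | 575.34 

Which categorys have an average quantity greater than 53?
SELECT category, AVG(quantity)
FROM sales
GROUP BY category
HAVING AVG(quantity) > 53

Result:
  Food: avg=63.00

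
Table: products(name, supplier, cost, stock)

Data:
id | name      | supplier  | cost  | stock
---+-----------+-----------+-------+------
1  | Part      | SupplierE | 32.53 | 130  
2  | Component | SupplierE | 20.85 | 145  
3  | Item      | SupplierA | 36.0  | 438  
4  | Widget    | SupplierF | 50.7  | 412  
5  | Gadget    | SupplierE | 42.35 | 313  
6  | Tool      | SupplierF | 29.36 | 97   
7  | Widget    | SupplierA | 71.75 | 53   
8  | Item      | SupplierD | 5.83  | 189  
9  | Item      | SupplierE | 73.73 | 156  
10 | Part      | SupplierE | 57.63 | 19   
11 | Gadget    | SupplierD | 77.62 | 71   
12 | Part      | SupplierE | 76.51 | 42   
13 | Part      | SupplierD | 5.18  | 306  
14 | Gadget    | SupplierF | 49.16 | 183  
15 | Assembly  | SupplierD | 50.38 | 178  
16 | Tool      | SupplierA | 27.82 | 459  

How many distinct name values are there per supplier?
SELECT supplier, COUNT(DISTINCT name)
FROM products
GROUP BY supplier

Result:
  SupplierA: 3 distinct
  SupplierD: 4 distinct
  SupplierE: 4 distinct
  SupplierF: 3 distinct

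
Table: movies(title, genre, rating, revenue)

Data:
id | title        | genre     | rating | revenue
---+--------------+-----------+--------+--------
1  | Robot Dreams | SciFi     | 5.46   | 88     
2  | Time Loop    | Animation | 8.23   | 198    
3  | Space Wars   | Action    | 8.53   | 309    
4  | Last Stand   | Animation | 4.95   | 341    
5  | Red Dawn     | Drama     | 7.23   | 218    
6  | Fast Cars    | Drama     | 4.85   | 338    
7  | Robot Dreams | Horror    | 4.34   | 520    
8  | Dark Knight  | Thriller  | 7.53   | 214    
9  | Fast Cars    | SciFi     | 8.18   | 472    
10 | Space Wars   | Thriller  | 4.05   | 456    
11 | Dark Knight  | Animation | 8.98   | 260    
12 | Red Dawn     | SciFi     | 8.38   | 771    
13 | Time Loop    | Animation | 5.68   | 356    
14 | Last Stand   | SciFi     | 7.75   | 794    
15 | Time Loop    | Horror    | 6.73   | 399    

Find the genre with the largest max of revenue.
SELECT genre, MAX(revenue) as val
FROM movies
GROUP BY genre
ORDER BY val DESC
LIMIT 1

Result: SciFi with max(revenue) = 794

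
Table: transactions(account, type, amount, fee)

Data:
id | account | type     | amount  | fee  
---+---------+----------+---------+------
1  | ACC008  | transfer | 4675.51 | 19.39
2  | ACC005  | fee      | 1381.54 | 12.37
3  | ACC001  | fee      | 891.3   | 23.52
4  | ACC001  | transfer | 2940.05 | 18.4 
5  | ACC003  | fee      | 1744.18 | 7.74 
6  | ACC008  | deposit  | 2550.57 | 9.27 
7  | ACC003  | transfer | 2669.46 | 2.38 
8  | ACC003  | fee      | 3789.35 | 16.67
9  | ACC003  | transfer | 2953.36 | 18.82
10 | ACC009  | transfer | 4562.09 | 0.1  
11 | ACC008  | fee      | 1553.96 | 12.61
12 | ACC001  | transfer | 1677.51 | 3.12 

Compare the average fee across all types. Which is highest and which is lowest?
SELECT type, AVG(fee)
FROM transactions
GROUP BY type
ORDER BY AVG(fee)

All groups:
  deposit: 9.27
  transfer: 10.37
  fee: 14.58

Highest: fee (14.58)
Lowest: deposit (9.27)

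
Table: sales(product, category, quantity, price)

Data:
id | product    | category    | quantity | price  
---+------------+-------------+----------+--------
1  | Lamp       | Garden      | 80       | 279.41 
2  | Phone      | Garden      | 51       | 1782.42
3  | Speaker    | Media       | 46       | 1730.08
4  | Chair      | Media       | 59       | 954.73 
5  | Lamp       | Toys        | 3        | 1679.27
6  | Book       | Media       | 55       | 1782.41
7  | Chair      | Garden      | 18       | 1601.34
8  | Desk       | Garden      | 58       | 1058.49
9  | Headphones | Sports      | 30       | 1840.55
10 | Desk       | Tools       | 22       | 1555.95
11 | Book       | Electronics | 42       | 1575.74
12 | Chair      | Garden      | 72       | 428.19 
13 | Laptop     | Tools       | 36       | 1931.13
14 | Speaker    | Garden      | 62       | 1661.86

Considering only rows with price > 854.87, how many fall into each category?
SELECT category, COUNT(*)
FROM sales
WHERE price > 854.87
GROUP BY category

Note: WHERE filters rows before grouping.

Result:
  Electronics: 1
  Garden: 4
  Media: 3
  Sports: 1
  Tools: 2
  Toys: 1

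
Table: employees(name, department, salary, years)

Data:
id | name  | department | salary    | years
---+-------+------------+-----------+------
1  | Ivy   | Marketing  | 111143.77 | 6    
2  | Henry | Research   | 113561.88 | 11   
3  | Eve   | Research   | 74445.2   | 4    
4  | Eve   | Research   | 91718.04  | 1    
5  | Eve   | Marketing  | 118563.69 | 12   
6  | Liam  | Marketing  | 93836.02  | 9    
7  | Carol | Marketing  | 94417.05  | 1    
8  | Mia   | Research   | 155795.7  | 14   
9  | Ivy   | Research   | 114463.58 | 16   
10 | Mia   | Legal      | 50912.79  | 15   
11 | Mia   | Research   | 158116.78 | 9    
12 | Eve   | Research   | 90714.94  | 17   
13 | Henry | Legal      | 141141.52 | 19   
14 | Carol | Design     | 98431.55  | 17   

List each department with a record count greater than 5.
SELECT department, COUNT(*) as cnt
FROM employees
GROUP BY department
HAVING COUNT(*) > 5

Result:
  Research: 7

Note: HAVING filters groups after aggregation, WHERE filters rows before.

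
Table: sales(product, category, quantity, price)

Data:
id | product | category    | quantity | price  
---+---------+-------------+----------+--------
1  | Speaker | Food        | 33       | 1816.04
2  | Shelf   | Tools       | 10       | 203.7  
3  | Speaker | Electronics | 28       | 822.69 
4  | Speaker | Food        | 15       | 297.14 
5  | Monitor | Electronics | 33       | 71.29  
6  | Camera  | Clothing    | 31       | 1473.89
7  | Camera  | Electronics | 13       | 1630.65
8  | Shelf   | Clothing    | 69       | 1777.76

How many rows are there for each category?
SELECT category, COUNT(*) as count
FROM sales
GROUP BY category

Result:
  Clothing: 2
  Electronics: 3
  Food: 2
  Tools: 1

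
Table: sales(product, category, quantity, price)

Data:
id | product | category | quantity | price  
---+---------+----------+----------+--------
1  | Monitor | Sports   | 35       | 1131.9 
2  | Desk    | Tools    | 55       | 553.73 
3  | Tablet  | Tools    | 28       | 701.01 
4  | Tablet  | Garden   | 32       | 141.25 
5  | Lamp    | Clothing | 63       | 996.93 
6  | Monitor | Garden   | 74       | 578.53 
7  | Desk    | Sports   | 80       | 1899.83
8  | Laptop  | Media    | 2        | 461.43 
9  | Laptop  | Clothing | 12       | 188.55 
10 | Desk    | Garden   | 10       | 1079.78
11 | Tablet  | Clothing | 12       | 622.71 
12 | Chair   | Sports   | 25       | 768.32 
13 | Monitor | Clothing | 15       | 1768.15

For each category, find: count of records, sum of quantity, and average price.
SELECT category,
       COUNT(*) as cnt,
       SUM(quantity) as total_quantity,
       AVG(price) as avg_price
FROM sales
GROUP BY category

Result:
  Clothing: 4 records, 102 total quantity, 894.09 avg price
  Garden: 3 records, 116 total quantity, 599.85 avg price
  Media: 1 records, 2 total quantity, 461.43 avg price
  Sports: 3 records, 140 total quantity, 1266.68 avg price
  Tools: 2 records, 83 total quantity, 627.37 avg price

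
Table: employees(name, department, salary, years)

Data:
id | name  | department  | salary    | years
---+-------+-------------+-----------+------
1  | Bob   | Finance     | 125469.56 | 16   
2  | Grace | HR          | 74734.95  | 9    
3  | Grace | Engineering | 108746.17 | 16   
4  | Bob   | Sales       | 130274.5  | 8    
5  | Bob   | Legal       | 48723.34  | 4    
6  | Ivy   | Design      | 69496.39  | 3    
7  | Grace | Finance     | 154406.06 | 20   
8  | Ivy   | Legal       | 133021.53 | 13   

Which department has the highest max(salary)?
SELECT department, MAX(salary) as val
FROM employees
GROUP BY department
ORDER BY val DESC
LIMIT 1

Result: Finance with max(salary) = 154406.06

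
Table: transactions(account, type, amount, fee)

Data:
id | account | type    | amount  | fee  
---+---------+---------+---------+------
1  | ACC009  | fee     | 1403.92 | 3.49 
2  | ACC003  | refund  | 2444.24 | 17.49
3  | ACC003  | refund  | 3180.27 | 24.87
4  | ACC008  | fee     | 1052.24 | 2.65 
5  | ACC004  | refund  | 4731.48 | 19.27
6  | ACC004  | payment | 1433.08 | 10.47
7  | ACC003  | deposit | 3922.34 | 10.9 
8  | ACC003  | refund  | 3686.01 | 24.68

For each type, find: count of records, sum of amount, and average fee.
SELECT type,
       COUNT(*) as cnt,
       SUM(amount) as total_amount,
       AVG(fee) as avg_fee
FROM transactions
GROUP BY type

Result:
  deposit: 1 records, 3922.34 total amount, 10.90 avg fee
  fee: 2 records, 2456.16 total amount, 3.07 avg fee
  payment: 1 records, 1433.08 total amount, 10.47 avg fee
  refund: 4 records, 14042.00 total amount, 21.58 avg fee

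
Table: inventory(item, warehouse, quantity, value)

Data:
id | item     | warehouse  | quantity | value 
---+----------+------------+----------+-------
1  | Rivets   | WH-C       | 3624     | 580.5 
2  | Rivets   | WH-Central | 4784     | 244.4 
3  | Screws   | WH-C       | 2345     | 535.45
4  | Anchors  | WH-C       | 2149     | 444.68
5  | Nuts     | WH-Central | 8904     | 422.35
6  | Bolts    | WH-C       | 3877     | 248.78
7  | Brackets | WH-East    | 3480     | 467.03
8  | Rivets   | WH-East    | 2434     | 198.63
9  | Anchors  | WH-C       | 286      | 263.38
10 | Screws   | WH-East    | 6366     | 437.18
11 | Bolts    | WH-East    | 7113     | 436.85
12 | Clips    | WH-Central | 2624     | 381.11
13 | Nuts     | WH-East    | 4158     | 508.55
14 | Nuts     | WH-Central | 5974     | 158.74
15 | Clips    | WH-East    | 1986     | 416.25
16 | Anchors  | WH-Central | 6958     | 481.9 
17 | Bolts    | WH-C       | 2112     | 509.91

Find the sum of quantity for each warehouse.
SELECT warehouse, SUM(quantity) as result
FROM inventory
GROUP BY warehouse

Result:
  WH-C: 14393
  WH-Central: 29244
  WH-East: 25537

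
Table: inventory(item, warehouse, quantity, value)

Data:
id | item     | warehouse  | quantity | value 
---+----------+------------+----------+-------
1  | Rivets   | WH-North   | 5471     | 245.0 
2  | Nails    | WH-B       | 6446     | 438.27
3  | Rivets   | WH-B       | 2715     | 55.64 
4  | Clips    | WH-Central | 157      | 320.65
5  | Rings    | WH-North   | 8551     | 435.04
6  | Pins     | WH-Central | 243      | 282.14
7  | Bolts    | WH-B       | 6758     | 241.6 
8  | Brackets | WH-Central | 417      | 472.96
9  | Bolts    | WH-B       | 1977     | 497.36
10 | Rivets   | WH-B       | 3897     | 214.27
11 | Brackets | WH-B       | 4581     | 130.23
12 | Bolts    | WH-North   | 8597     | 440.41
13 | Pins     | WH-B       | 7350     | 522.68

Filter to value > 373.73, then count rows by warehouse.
SELECT warehouse, COUNT(*)
FROM inventory
WHERE value > 373.73
GROUP BY warehouse

Note: WHERE filters rows before grouping.

Result:
  WH-B: 3
  WH-Central: 1
  WH-North: 2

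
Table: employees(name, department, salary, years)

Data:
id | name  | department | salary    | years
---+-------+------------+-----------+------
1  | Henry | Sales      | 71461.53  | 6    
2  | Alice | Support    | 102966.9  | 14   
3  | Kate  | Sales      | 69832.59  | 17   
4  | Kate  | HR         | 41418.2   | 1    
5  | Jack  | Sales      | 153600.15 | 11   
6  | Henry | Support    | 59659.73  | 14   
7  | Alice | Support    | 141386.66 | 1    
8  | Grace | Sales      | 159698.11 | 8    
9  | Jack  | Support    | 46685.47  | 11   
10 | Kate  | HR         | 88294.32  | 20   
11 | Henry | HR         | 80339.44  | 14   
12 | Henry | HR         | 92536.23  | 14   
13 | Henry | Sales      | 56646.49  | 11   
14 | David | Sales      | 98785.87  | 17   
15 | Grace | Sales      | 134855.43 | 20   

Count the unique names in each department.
SELECT department, COUNT(DISTINCT name)
FROM employees
GROUP BY department

Result:
  HR: 2 distinct
  Sales: 5 distinct
  Support: 3 distinct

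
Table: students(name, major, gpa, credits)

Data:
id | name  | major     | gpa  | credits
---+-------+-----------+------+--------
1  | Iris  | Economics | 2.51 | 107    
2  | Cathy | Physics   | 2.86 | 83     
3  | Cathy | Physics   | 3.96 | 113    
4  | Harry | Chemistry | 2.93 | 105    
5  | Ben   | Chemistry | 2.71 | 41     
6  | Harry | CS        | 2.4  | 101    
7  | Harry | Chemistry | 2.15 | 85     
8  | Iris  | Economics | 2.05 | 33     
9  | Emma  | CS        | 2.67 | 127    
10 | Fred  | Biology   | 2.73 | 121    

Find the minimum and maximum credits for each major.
SELECT major, MIN(credits), MAX(credits)
FROM students
GROUP BY major

Result:
  Biology: min=121, max=121
  CS: min=101, max=127
  Chemistry: min=41, max=105
  Economics: min=33, max=107
  Physics: min=83, max=113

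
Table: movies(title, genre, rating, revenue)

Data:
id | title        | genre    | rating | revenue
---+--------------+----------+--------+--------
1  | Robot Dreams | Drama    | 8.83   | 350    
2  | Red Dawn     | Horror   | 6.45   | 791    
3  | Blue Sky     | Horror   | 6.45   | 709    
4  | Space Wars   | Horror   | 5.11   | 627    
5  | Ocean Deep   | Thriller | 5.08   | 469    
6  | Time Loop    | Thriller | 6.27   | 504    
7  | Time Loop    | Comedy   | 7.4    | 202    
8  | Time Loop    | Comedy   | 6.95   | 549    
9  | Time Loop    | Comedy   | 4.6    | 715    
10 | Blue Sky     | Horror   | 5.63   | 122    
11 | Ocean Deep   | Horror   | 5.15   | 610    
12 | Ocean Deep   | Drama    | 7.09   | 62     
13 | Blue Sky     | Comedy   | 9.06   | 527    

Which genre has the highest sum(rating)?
SELECT genre, SUM(rating) as val
FROM movies
GROUP BY genre
ORDER BY val DESC
LIMIT 1

Result: Horror with sum(rating) = 28.79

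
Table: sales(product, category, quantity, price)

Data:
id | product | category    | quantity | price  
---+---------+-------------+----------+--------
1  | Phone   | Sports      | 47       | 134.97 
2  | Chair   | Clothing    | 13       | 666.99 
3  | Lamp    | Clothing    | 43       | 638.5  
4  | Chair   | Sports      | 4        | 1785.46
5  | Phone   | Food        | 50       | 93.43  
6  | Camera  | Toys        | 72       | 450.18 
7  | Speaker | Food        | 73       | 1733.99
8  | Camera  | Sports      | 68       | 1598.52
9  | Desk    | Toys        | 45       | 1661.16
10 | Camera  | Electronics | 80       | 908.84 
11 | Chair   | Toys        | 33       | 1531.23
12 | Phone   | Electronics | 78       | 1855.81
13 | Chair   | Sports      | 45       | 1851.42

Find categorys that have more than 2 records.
SELECT category, COUNT(*) as cnt
FROM sales
GROUP BY category
HAVING COUNT(*) > 2

Result:
  Sports: 4
  Toys: 3

Note: HAVING filters groups after aggregation, WHERE filters rows before.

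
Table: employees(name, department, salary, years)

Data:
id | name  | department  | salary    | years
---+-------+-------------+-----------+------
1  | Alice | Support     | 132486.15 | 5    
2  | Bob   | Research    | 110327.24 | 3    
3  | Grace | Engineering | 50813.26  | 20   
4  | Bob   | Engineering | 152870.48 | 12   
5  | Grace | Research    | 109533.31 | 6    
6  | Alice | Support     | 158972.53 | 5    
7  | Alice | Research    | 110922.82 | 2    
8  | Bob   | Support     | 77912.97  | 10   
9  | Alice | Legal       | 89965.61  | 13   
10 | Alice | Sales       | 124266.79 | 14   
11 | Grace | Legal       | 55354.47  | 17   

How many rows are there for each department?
SELECT department, COUNT(*) as count
FROM employees
GROUP BY department

Result:
  Engineering: 2
  Legal: 2
  Research: 3
  Sales: 1
  Support: 3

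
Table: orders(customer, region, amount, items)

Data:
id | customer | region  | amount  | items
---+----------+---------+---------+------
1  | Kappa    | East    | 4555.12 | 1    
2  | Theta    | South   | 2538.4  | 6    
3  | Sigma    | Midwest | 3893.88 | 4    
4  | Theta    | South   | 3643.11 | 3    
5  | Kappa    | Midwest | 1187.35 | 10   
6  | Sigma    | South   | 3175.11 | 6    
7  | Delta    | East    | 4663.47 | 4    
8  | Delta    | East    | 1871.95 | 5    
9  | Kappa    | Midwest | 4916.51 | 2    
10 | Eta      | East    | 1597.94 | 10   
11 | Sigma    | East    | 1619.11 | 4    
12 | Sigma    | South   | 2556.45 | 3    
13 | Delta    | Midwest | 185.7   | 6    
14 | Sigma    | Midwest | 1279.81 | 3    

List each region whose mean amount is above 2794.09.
SELECT region, AVG(amount)
FROM orders
GROUP BY region
HAVING AVG(amount) > 2794.09

Result:
  East: avg=2861.52
  South: avg=2978.27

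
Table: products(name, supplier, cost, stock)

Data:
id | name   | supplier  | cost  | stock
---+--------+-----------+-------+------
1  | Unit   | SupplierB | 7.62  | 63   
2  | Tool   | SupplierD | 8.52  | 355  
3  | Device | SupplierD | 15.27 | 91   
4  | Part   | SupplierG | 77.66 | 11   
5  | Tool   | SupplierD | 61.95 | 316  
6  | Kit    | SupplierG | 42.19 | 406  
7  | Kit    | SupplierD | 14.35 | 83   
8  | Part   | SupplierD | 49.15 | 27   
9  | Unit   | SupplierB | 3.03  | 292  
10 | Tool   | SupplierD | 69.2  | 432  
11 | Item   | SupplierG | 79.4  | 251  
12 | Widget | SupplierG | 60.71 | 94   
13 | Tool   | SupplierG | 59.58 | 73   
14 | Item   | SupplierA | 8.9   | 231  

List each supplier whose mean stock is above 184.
SELECT supplier, AVG(stock)
FROM products
GROUP BY supplier
HAVING AVG(stock) > 184

Result:
  SupplierA: avg=231.00
  SupplierD: avg=217.33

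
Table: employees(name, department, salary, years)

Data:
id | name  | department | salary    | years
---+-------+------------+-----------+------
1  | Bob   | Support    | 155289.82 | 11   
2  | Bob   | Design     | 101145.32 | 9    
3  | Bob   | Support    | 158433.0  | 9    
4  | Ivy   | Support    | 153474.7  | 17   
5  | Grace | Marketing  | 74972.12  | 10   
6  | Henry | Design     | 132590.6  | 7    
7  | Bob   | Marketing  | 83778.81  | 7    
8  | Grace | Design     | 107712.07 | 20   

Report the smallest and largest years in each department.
SELECT department, MIN(years), MAX(years)
FROM employees
GROUP BY department

Result:
  Design: min=7, max=20
  Marketing: min=7, max=10
  Support: min=9, max=17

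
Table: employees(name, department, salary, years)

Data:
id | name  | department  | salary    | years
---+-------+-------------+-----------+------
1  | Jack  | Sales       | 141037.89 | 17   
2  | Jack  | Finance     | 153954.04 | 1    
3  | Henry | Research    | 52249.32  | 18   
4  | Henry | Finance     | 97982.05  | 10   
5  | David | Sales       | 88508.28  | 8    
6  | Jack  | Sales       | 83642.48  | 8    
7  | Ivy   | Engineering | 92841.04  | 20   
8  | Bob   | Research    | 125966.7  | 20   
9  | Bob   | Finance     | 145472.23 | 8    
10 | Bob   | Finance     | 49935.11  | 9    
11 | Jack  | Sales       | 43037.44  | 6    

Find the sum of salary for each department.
SELECT department, SUM(salary) as result
FROM employees
GROUP BY department

Result:
  Engineering: 92841.04
  Finance: 447343.43
  Research: 178216.02
  Sales: 356226.09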